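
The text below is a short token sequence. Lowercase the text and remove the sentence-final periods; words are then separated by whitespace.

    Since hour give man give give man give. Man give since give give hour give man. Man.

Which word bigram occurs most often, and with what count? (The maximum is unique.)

Bigram frequencies (highest first):
  give man: 4
  man give: 3
  hour give: 2
  give give: 2
  since hour: 1
  give since: 1
  … (3 more, each ≤ 1)

"give man", 4 times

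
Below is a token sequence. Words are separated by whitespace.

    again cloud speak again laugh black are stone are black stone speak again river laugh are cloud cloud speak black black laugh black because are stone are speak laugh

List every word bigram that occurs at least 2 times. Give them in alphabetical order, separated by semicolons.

are stone; cloud speak; laugh black; speak again; stone are

Bigram counts meeting the condition (at least 2 times):
  are stone: 2
  cloud speak: 2
  laugh black: 2
  speak again: 2
  stone are: 2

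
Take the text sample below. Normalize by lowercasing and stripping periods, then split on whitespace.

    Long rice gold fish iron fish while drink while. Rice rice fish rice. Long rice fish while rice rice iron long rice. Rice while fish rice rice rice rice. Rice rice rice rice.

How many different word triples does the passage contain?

33 tokens → 31 trigram windows in total.
Repeated trigrams (each contributes count−1 duplicates):
  rice rice rice: 6
  while rice rice: 2
6 duplicate windows → 31 − 6 = 25 distinct.

25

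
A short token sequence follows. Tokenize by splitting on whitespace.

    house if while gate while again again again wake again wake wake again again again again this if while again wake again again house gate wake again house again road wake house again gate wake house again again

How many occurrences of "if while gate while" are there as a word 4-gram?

Scanning the 35 overlapping 4-gram windows for "if while gate while":
  position 2–5: if while gate while

1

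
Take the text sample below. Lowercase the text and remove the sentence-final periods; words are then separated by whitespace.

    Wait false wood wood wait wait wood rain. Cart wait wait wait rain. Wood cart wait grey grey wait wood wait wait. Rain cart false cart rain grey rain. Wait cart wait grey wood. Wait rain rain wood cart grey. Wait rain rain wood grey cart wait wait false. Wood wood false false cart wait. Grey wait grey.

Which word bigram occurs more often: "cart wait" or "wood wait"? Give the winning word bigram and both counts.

"cart wait": 5 occurrences
"wood wait": 3 occurrences

"cart wait" (5 vs 3)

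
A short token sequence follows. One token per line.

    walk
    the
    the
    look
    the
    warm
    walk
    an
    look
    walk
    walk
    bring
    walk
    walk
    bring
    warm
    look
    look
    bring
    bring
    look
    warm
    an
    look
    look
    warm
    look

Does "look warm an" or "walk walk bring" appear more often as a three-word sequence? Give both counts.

"look warm an": 1 occurrence
"walk walk bring": 2 occurrences

"walk walk bring" (2 vs 1)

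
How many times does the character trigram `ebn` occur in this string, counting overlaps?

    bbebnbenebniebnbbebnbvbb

4

Sliding a length-3 window over the 24 characters (22 positions):
  position 3–5: ebn
  position 9–11: ebn
  position 13–15: ebn
  position 18–20: ebn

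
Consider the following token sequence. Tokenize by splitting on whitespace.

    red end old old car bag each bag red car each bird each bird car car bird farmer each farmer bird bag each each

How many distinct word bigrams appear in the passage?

24 tokens → 23 bigram windows in total.
Repeated bigrams (each contributes count−1 duplicates):
  bag each: 2
  each bird: 2
2 duplicate windows → 23 − 2 = 21 distinct.

21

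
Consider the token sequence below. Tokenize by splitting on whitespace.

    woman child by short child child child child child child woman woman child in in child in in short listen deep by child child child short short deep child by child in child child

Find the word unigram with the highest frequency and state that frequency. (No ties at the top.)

"child", 16 times

Unigram frequencies (highest first):
  child: 16
  in: 5
  short: 4
  woman: 3
  by: 3
  deep: 2
  … (1 more, each ≤ 1)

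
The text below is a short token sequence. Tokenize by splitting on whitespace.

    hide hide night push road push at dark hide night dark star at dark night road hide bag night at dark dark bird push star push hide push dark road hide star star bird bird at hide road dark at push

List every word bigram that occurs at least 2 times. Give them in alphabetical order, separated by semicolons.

at dark; hide night; road hide

Bigram counts meeting the condition (at least 2 times):
  at dark: 3
  hide night: 2
  road hide: 2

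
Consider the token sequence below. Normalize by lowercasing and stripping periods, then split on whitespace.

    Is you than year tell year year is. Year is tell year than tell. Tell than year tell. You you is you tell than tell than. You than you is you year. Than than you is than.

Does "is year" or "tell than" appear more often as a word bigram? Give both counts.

"tell than" (3 vs 1)

"is year": 1 occurrence
"tell than": 3 occurrences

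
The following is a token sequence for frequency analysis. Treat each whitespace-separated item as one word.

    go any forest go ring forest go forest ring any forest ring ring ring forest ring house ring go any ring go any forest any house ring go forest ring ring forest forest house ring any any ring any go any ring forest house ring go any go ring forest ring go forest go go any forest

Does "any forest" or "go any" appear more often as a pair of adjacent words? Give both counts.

"go any" (6 vs 4)

"any forest": 4 occurrences
"go any": 6 occurrences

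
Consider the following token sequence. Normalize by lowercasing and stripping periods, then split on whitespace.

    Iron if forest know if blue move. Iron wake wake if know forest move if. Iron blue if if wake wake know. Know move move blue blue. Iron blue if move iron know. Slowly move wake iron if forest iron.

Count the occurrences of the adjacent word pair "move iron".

Scanning the 39 overlapping bigram windows for "move iron":
  position 7–8: move iron
  position 31–32: move iron

2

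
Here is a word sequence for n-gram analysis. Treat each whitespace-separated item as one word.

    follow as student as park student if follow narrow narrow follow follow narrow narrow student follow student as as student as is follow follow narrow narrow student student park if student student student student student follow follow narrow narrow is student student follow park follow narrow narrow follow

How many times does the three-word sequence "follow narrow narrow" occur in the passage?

5

Scanning the 46 overlapping trigram windows for "follow narrow narrow":
  position 8–10: follow narrow narrow
  position 12–14: follow narrow narrow
  position 24–26: follow narrow narrow
  position 37–39: follow narrow narrow
  position 45–47: follow narrow narrow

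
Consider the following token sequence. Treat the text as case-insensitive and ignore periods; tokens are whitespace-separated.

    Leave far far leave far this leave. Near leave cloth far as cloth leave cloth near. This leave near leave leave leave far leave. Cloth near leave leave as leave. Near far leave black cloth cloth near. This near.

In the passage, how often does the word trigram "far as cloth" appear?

1

Scanning the 37 overlapping trigram windows for "far as cloth":
  position 11–13: far as cloth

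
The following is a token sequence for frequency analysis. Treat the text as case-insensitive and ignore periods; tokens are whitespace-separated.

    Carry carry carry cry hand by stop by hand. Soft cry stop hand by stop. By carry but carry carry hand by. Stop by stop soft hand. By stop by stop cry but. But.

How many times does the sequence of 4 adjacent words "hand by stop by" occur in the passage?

4

Scanning the 31 overlapping 4-gram windows for "hand by stop by":
  position 5–8: hand by stop by
  position 13–16: hand by stop by
  position 21–24: hand by stop by
  position 27–30: hand by stop by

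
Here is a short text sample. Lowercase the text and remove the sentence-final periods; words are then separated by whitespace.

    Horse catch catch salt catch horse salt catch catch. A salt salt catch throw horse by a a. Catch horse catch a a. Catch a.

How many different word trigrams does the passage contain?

22

25 tokens → 23 trigram windows in total.
Repeated trigrams (each contributes count−1 duplicates):
  a a catch: 2
1 duplicate windows → 23 − 1 = 22 distinct.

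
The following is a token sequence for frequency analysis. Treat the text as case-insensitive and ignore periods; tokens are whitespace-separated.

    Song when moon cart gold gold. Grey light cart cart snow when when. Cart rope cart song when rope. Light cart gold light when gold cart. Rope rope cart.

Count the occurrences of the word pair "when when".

1

Scanning the 28 overlapping bigram windows for "when when":
  position 12–13: when when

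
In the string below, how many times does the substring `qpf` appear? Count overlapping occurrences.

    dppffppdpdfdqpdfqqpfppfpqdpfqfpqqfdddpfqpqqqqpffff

Sliding a length-3 window over the 50 characters (48 positions):
  position 18–20: qpf
  position 45–47: qpf

2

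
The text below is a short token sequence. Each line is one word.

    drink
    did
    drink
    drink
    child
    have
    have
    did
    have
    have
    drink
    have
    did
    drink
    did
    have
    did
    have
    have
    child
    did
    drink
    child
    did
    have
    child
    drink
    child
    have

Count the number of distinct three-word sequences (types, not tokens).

24

29 tokens → 27 trigram windows in total.
Repeated trigrams (each contributes count−1 duplicates):
  did have have: 2
  drink child have: 2
  have did have: 2
3 duplicate windows → 27 − 3 = 24 distinct.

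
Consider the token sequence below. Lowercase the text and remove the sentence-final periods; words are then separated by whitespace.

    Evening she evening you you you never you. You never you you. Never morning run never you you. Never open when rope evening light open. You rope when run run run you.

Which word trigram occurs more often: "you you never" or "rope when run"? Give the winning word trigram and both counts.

"you you never": 4 occurrences
"rope when run": 1 occurrence

"you you never" (4 vs 1)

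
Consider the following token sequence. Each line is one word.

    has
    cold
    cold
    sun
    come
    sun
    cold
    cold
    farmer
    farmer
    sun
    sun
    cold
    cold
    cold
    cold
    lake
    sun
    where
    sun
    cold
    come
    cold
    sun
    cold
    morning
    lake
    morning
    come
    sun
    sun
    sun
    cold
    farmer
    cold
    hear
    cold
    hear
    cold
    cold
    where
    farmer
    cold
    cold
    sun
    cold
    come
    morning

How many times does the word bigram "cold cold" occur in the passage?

Scanning the 47 overlapping bigram windows for "cold cold":
  position 2–3: cold cold
  position 7–8: cold cold
  position 13–14: cold cold
  position 14–15: cold cold
  position 15–16: cold cold
  position 39–40: cold cold
  position 43–44: cold cold

7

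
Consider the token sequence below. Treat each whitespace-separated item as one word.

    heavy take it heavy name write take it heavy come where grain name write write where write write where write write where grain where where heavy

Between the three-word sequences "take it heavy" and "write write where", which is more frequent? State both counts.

"write write where" (3 vs 2)

"take it heavy": 2 occurrences
"write write where": 3 occurrences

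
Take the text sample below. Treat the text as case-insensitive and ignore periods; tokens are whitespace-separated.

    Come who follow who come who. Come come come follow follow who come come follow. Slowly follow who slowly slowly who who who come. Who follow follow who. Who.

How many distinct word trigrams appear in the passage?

29 tokens → 27 trigram windows in total.
Repeated trigrams (each contributes count−1 duplicates):
  come come follow: 2
  come who follow: 2
  follow follow who: 2
  follow who come: 2
  who come come: 2
  who come who: 2
6 duplicate windows → 27 − 6 = 21 distinct.

21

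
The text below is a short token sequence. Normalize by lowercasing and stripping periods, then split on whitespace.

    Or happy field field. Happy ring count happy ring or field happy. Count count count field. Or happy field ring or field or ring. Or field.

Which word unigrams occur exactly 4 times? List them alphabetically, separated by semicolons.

count; ring

Unigram counts meeting the condition (exactly 4 times):
  count: 4
  ring: 4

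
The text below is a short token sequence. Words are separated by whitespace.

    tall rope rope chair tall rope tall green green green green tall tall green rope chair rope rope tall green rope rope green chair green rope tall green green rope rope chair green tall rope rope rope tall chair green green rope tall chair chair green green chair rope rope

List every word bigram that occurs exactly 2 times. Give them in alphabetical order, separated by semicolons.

Bigram counts meeting the condition (exactly 2 times):
  chair rope: 2
  green chair: 2
  green tall: 2
  tall chair: 2

chair rope; green chair; green tall; tall chair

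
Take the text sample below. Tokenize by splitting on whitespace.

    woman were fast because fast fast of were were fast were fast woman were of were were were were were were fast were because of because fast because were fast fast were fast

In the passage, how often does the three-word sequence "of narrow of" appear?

Scanning the 31 overlapping trigram windows for "of narrow of":
  (none found)

0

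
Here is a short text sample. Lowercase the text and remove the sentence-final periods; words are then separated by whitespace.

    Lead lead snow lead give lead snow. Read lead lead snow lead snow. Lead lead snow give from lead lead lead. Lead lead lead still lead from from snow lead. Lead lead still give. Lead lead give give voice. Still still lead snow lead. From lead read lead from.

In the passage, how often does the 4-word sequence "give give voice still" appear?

Scanning the 46 overlapping 4-gram windows for "give give voice still":
  position 37–40: give give voice still

1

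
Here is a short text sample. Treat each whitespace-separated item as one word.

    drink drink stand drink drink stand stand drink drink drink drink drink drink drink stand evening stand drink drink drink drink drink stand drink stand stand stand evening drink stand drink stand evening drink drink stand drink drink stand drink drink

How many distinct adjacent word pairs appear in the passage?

41 tokens → 40 bigram windows in total.
Repeated bigrams (each contributes count−1 duplicates):
  drink drink: 15
  drink stand: 9
  stand drink: 7
  stand evening: 3
  stand stand: 3
  evening drink: 2
33 duplicate windows → 40 − 33 = 7 distinct.

7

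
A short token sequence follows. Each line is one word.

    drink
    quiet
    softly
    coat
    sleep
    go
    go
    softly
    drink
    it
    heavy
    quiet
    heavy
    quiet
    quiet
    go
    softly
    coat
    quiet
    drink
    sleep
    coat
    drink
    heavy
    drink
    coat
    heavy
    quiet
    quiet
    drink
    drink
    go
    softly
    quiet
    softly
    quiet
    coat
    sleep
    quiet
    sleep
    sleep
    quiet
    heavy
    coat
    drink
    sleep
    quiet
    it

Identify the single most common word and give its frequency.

Unigram frequencies (highest first):
  quiet: 12
  drink: 8
  coat: 6
  sleep: 6
  softly: 5
  heavy: 5
  … (2 more, each ≤ 4)

"quiet", 12 times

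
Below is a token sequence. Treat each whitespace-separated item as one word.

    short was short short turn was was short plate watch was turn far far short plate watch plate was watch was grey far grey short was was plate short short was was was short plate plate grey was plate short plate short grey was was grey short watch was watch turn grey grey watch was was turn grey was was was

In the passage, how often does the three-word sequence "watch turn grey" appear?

1

Scanning the 59 overlapping trigram windows for "watch turn grey":
  position 50–52: watch turn grey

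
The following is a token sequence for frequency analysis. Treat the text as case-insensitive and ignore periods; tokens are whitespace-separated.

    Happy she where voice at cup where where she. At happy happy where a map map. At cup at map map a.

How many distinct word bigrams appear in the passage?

19

22 tokens → 21 bigram windows in total.
Repeated bigrams (each contributes count−1 duplicates):
  at cup: 2
  map map: 2
2 duplicate windows → 21 − 2 = 19 distinct.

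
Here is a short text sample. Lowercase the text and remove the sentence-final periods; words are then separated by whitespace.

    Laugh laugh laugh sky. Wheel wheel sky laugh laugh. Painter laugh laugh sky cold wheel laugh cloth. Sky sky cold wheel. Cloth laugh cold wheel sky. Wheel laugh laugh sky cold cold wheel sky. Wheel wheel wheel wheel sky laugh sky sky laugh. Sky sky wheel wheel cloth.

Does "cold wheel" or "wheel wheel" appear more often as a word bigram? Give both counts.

"cold wheel": 4 occurrences
"wheel wheel": 5 occurrences

"wheel wheel" (5 vs 4)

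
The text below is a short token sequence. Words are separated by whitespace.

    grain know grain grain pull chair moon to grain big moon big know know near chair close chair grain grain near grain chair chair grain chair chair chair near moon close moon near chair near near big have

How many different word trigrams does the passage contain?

38 tokens → 36 trigram windows in total.
Repeated trigrams (each contributes count−1 duplicates):
  grain chair chair: 2
1 duplicate windows → 36 − 1 = 35 distinct.

35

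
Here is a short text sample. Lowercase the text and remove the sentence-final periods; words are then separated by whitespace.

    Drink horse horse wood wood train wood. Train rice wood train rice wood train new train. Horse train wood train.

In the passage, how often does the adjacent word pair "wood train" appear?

Scanning the 19 overlapping bigram windows for "wood train":
  position 5–6: wood train
  position 7–8: wood train
  position 10–11: wood train
  position 13–14: wood train
  position 19–20: wood train

5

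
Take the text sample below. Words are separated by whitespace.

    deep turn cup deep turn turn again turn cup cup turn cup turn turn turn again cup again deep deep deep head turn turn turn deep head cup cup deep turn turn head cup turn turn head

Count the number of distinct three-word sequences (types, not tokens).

29

37 tokens → 35 trigram windows in total.
Repeated trigrams (each contributes count−1 duplicates):
  cup deep turn: 2
  cup turn turn: 2
  deep turn turn: 2
  turn turn again: 2
  turn turn head: 2
  turn turn turn: 2
6 duplicate windows → 35 − 6 = 29 distinct.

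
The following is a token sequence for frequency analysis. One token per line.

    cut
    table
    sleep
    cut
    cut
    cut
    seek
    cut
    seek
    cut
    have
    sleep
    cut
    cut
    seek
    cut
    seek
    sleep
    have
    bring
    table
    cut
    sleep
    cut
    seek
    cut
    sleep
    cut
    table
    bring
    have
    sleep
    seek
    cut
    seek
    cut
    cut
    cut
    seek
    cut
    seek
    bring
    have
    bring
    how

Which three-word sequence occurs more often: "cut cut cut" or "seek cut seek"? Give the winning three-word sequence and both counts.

"seek cut seek" (4 vs 2)

"cut cut cut": 2 occurrences
"seek cut seek": 4 occurrences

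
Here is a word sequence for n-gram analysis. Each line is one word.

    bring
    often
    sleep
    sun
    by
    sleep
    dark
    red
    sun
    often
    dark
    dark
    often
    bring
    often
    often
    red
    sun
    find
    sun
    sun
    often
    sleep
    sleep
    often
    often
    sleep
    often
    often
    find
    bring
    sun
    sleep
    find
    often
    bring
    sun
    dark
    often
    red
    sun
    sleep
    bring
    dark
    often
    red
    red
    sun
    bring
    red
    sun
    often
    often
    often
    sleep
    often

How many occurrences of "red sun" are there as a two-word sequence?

5

Scanning the 55 overlapping bigram windows for "red sun":
  position 8–9: red sun
  position 17–18: red sun
  position 40–41: red sun
  position 47–48: red sun
  position 50–51: red sun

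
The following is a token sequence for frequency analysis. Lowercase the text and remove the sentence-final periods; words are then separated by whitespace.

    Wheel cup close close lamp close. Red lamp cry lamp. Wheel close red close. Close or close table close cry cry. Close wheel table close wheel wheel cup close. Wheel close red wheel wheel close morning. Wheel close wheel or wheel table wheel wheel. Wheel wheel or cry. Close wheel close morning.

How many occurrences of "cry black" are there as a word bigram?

0

Scanning the 51 overlapping bigram windows for "cry black":
  (none found)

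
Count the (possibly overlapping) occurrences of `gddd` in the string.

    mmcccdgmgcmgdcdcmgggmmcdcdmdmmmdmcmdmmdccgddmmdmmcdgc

0

Sliding a length-4 window over the 53 characters (50 positions):
  (no match at any position)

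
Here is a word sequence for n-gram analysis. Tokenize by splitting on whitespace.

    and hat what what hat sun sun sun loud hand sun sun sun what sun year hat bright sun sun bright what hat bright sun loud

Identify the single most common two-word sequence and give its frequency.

Bigram frequencies (highest first):
  sun sun: 5
  what hat: 2
  sun loud: 2
  hat bright: 2
  bright sun: 2
  and hat: 1
  … (11 more, each ≤ 1)

"sun sun", 5 times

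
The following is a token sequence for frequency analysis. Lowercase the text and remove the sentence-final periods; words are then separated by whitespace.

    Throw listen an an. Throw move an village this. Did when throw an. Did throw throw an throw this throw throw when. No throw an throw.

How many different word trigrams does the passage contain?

23

26 tokens → 24 trigram windows in total.
Repeated trigrams (each contributes count−1 duplicates):
  throw an throw: 2
1 duplicate windows → 24 − 1 = 23 distinct.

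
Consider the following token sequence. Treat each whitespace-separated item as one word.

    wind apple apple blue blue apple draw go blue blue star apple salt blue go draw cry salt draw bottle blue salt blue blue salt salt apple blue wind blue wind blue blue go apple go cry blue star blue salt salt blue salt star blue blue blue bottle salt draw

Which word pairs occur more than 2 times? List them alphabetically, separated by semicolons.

Bigram counts meeting the condition (more than 2 times):
  blue blue: 6
  blue salt: 4
  salt blue: 3

blue blue; blue salt; salt blue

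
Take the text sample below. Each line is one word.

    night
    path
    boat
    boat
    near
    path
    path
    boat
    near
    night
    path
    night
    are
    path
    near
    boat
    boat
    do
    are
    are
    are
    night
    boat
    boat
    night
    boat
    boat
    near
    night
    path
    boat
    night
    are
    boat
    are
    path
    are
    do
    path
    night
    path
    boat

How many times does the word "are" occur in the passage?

Scanning the 42 tokens for "are":
  position 13: are
  position 19: are
  position 20: are
  position 21: are
  position 33: are
  position 35: are
  position 37: are

7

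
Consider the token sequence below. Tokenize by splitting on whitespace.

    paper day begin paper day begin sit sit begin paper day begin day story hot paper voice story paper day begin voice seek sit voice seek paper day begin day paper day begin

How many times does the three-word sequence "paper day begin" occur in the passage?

6

Scanning the 31 overlapping trigram windows for "paper day begin":
  position 1–3: paper day begin
  position 4–6: paper day begin
  position 10–12: paper day begin
  position 19–21: paper day begin
  position 27–29: paper day begin
  position 31–33: paper day begin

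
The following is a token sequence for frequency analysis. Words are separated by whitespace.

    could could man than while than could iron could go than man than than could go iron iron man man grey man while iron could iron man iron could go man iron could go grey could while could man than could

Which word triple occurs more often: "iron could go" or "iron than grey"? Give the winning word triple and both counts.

"iron could go" (3 vs 0)

"iron could go": 3 occurrences
"iron than grey": 0 occurrences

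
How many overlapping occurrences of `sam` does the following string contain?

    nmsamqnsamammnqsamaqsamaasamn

Sliding a length-3 window over the 29 characters (27 positions):
  position 3–5: sam
  position 8–10: sam
  position 16–18: sam
  position 21–23: sam
  position 26–28: sam

5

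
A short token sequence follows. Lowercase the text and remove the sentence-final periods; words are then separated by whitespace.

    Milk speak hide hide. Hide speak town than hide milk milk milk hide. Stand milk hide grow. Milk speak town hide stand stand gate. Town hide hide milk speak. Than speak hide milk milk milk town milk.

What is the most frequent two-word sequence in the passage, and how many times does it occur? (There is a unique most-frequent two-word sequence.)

Bigram frequencies (highest first):
  milk milk: 4
  milk speak: 3
  hide hide: 3
  hide milk: 3
  speak hide: 2
  speak town: 2
  … (16 more, each ≤ 2)

"milk milk", 4 times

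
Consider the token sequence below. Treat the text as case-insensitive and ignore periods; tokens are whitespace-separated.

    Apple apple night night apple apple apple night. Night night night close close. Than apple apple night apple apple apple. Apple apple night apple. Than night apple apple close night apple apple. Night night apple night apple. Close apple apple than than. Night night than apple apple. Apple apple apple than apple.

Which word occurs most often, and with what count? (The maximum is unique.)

"apple", 27 times

Unigram frequencies (highest first):
  apple: 27
  night: 15
  than: 6
  close: 4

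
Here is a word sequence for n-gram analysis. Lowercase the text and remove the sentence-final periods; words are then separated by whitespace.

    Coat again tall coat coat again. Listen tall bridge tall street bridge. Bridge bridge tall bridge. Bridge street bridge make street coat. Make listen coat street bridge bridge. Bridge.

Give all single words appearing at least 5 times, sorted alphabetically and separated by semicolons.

bridge; coat

Unigram counts meeting the condition (at least 5 times):
  bridge: 10
  coat: 5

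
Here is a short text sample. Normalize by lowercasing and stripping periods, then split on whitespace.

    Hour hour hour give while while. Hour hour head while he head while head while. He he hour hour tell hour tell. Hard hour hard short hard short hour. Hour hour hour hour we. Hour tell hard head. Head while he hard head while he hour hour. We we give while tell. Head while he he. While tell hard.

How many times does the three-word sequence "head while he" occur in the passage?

5

Scanning the 57 overlapping trigram windows for "head while he":
  position 9–11: head while he
  position 14–16: head while he
  position 39–41: head while he
  position 43–45: head while he
  position 53–55: head while he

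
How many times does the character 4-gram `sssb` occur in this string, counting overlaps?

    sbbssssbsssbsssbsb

3

Sliding a length-4 window over the 18 characters (15 positions):
  position 5–8: sssb
  position 9–12: sssb
  position 13–16: sssb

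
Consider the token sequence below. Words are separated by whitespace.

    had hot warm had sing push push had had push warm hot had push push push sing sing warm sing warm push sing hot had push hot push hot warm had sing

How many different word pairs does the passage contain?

32 tokens → 31 bigram windows in total.
Repeated bigrams (each contributes count−1 duplicates):
  had push: 3
  push push: 3
  had sing: 2
  hot had: 2
  hot warm: 2
  push hot: 2
  push sing: 2
  sing warm: 2
  … (1 more repeated)
11 duplicate windows → 31 − 11 = 20 distinct.

20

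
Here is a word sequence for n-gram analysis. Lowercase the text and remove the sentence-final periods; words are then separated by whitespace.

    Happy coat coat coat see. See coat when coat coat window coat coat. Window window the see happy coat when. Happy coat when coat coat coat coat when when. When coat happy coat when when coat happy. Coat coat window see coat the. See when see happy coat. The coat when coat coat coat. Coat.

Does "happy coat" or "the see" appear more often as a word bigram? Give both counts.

"happy coat": 6 occurrences
"the see": 2 occurrences

"happy coat" (6 vs 2)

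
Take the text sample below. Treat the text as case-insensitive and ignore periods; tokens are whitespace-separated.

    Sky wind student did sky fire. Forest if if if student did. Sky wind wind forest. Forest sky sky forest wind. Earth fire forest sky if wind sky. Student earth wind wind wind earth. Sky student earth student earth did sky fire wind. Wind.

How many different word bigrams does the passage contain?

44 tokens → 43 bigram windows in total.
Repeated bigrams (each contributes count−1 duplicates):
  wind wind: 4
  did sky: 3
  student earth: 3
  fire forest: 2
  forest sky: 2
  if if: 2
  sky fire: 2
  sky student: 2
  … (3 more repeated)
15 duplicate windows → 43 − 15 = 28 distinct.

28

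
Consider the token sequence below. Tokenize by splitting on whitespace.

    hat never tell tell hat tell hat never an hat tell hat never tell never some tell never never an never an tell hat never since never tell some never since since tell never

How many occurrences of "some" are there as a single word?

2

Scanning the 34 tokens for "some":
  position 16: some
  position 29: some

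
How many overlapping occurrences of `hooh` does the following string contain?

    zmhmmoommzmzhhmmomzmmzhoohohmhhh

Sliding a length-4 window over the 32 characters (29 positions):
  position 23–26: hooh

1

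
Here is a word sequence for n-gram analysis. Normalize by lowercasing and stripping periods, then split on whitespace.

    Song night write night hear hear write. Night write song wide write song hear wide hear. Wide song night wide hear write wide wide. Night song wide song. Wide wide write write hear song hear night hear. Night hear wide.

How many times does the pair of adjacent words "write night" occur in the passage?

Scanning the 39 overlapping bigram windows for "write night":
  position 3–4: write night
  position 7–8: write night

2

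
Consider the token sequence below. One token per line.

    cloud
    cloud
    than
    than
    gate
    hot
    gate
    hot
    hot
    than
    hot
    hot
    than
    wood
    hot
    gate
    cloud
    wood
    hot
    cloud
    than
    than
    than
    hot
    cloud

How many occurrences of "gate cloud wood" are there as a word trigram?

1

Scanning the 23 overlapping trigram windows for "gate cloud wood":
  position 16–18: gate cloud wood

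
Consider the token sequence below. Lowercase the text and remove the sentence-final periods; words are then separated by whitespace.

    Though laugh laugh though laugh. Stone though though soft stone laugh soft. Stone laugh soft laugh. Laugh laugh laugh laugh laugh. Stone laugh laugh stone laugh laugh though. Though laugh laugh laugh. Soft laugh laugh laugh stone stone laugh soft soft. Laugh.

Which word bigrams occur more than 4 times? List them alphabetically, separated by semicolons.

Bigram counts meeting the condition (more than 4 times):
  laugh laugh: 12
  stone laugh: 5

laugh laugh; stone laugh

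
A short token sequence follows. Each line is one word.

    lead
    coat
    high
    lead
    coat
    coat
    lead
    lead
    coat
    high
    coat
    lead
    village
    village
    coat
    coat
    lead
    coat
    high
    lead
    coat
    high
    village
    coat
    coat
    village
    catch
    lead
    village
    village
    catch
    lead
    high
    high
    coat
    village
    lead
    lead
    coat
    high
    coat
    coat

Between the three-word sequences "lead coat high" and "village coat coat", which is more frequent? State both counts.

"lead coat high": 5 occurrences
"village coat coat": 2 occurrences

"lead coat high" (5 vs 2)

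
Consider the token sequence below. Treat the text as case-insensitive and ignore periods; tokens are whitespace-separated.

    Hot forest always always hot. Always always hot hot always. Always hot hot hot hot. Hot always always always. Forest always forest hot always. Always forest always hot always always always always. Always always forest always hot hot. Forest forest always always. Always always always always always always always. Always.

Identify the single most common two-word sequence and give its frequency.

"always always", 20 times

Bigram frequencies (highest first):
  always always: 20
  hot hot: 6
  forest always: 5
  always hot: 5
  hot always: 5
  always forest: 4
  … (3 more, each ≤ 2)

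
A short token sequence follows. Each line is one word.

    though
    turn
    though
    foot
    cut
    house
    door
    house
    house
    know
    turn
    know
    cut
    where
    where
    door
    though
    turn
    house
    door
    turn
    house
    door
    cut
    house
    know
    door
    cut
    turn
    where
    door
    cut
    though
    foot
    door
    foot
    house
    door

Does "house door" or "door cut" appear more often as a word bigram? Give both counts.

"house door": 4 occurrences
"door cut": 3 occurrences

"house door" (4 vs 3)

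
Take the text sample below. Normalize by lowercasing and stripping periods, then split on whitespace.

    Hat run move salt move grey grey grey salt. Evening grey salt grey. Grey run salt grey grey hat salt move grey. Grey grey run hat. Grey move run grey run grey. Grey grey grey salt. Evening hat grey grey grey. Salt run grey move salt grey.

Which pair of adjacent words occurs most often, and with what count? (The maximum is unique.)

Bigram frequencies (highest first):
  grey grey: 11
  grey salt: 4
  salt grey: 3
  grey run: 3
  run grey: 3
  move salt: 2
  … (15 more, each ≤ 2)

"grey grey", 11 times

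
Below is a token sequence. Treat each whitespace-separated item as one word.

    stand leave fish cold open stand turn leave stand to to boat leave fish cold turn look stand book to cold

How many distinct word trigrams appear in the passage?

21 tokens → 19 trigram windows in total.
Repeated trigrams (each contributes count−1 duplicates):
  leave fish cold: 2
1 duplicate windows → 19 − 1 = 18 distinct.

18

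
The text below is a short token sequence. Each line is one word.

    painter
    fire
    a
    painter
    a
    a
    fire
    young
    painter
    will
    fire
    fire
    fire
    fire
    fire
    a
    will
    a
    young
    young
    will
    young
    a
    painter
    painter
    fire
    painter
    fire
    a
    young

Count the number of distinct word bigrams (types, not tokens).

20

30 tokens → 29 bigram windows in total.
Repeated bigrams (each contributes count−1 duplicates):
  fire fire: 4
  fire a: 3
  painter fire: 3
  a painter: 2
  a young: 2
9 duplicate windows → 29 − 9 = 20 distinct.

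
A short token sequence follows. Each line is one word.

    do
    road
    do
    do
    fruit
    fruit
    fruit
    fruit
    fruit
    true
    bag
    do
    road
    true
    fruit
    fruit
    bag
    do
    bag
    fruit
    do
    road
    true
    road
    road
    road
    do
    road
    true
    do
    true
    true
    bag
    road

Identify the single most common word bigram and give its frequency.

"fruit fruit", 5 times

Bigram frequencies (highest first):
  fruit fruit: 5
  do road: 4
  road true: 3
  road do: 2
  true bag: 2
  bag do: 2
  … (14 more, each ≤ 2)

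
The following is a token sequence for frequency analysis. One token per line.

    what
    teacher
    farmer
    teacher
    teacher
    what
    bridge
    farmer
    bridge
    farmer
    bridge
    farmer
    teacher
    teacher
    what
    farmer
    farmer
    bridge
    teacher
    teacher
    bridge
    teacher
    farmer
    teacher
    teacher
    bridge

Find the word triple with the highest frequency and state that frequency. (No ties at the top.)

"farmer teacher teacher", 3 times

Trigram frequencies (highest first):
  farmer teacher teacher: 3
  teacher farmer teacher: 2
  teacher teacher what: 2
  bridge farmer bridge: 2
  farmer bridge farmer: 2
  teacher teacher bridge: 2
  … (11 more, each ≤ 1)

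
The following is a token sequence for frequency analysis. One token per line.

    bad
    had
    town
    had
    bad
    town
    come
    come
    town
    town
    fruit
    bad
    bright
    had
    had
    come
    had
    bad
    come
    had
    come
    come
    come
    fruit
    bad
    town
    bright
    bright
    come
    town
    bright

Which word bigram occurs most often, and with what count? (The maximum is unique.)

Bigram frequencies (highest first):
  come come: 3
  had bad: 2
  bad town: 2
  come town: 2
  fruit bad: 2
  had come: 2
  … (15 more, each ≤ 2)

"come come", 3 times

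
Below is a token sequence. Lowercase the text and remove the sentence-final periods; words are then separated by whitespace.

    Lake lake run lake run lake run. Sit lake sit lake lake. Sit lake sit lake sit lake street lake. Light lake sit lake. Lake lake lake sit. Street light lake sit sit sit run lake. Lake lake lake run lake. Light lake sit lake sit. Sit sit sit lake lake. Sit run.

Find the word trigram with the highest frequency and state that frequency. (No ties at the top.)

Trigram frequencies (highest first):
  lake sit lake: 6
  sit lake sit: 4
  lake lake lake: 4
  lake run lake: 3
  sit lake lake: 3
  lake lake sit: 3
  … (20 more, each ≤ 3)

"lake sit lake", 6 times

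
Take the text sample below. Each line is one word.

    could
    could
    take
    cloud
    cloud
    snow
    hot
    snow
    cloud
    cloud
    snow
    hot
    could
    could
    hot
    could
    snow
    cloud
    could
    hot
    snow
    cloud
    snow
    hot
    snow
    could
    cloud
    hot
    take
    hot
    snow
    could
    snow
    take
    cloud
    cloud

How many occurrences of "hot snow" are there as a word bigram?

4

Scanning the 35 overlapping bigram windows for "hot snow":
  position 7–8: hot snow
  position 20–21: hot snow
  position 24–25: hot snow
  position 30–31: hot snow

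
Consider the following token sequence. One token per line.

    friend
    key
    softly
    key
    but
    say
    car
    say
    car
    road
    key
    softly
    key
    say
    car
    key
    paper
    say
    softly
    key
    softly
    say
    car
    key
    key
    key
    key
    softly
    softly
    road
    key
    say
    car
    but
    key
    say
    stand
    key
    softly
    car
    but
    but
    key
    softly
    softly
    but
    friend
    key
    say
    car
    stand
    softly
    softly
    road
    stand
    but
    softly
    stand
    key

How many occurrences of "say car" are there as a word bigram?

Scanning the 58 overlapping bigram windows for "say car":
  position 6–7: say car
  position 8–9: say car
  position 14–15: say car
  position 22–23: say car
  position 32–33: say car
  position 49–50: say car

6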